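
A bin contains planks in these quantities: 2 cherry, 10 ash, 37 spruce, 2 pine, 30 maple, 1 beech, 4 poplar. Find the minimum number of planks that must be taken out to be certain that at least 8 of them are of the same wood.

Put each drawn plank into a box by wood. The largest draw with every box below 8 takes min(count, 7) from each wood; woods with fewer than 7 contribute all they have.
Σ min(cᵢ, 7) = 2 + 7 + 7 + 2 + 7 + 1 + 4 = 30.
Draw number 30 + 1 = 31 must push one box to 8.

31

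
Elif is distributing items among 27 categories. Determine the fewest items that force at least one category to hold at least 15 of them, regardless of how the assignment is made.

379

With 378 items one could put exactly 14 in each of the 27 categories, and no category would reach 15.
One more item must land in a category that already has 14, giving it 15.
So 27 × 14 + 1 = 379 items are required.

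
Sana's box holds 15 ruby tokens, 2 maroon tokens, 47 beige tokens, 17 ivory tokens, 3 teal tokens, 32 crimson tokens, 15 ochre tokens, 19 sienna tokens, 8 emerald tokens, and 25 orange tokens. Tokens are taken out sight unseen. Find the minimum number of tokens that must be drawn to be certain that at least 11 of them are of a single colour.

84

An adversary could hand out at most 10 tokens per colour (maroon, teal, emerald run out sooner): 10 + 2 + 10 + 10 + 3 + 10 + 10 + 10 + 8 + 10 = 83 tokens and still no colour has 11.
One more token lands in a colour already at 10, so 84 draws are enough and 83 are not.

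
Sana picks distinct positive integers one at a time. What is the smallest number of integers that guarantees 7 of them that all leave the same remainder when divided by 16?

Pigeonhole: the 16 residue classes mod 16 are the pigeonholes.
With 96 integers one could put 6 in each residue class and have no class reach 7.
The 97th integer pushes some class to 7, so 16·6 + 1 = 97.

97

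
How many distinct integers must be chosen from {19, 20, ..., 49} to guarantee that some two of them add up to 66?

18

Group the elements by complementary pair {x, 66−x}: {19,47}, {20,46}, {21,45}, …, giving 14 two-element pairs, the single value 33 (it cannot pair with itself since the integers are distinct), and 2 integers whose partner 66−x falls outside [19,49].
Pigeonhole: treating each of those 17 groups as a pigeonhole, one can pick one integer per group — 17 integers — with no two summing to 66.
The 18th integer lands in an occupied pair, forcing a sum of 66.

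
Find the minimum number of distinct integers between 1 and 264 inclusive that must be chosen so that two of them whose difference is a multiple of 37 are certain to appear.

Integers whose pairwise differences are multiples of 37 are exactly those sharing a remainder mod 37. The 37 residue classes mod 37 are the pigeonholes.
With 37 integers one could put 1 in each residue class and have no class reach 2.
The 38th integer pushes some class to 2, so 37·1 + 1 = 38.

38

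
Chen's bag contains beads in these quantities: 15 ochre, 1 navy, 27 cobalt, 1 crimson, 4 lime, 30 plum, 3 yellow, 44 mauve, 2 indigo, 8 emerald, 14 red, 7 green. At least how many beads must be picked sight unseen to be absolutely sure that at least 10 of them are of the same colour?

72

An adversary could hand out at most 9 beads per colour (7 colours run out sooner): 9 + 1 + 9 + 1 + 4 + 9 + 3 + 9 + 2 + 8 + 9 + 7 = 71 beads and still no colour has 10.
One more bead lands in a colour already at 9, so 72 draws are enough and 71 are not.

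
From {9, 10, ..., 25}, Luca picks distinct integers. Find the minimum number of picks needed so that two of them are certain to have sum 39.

A set avoiding the sum 39 can contain at most one of each pair {x, 39−x}, plus the 5 elements whose complement lies outside the range.
The integers 9, …, 19 (11 of them) are such a set: any two sum to at least 9+10 = 19 and at most 18+19 = 37 < 39.
By pigeonhole, any 12th integer completes one of the 6 pairs, so 12 choices force a sum of 39.

12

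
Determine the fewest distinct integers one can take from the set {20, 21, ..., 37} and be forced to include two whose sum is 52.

13

A set avoiding the sum 52 can contain at most one of each pair {x, 52−x}, plus the 6 elements whose complement lies outside the range or equal to its own complement.
The integers 26, …, 37 (12 of them) are such a set: any two sum to at least 26+27 = 53 > 52.
Pigeonhole: any 13th integer completes one of the 6 pairs, so 13 choices force a sum of 52.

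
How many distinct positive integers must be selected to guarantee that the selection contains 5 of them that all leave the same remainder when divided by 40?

161

By pigeonhole, the 40 residue classes mod 40 are the pigeonholes.
With 160 integers one could put 4 in each residue class and have no class reach 5.
The 161st integer pushes some class to 5, so 40·4 + 1 = 161.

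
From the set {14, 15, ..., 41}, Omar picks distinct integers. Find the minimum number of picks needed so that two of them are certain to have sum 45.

20

Group the elements by complementary pair {x, 45−x}: {14,31}, {15,30}, {16,29}, …, giving 9 two-element pairs and 10 integers whose partner 45−x falls outside [14,41].
By the pigeonhole principle, treating each of those 19 groups as a pigeonhole, one can pick one integer per group — 19 integers — with no two summing to 45.
The 20th integer lands in an occupied pair, forcing a sum of 45.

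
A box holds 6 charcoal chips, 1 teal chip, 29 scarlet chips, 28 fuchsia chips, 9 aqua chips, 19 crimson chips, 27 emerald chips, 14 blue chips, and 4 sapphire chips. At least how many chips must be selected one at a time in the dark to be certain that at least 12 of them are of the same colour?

76

Pigeonhole: the 9 colours are the holes; the chips drawn are the pigeons.
To avoid 12 of any one colour, the worst case takes at most 11 of each colour, or every chip of a colour that has fewer than 11.
That gives 6 + 1 + 11 + 11 + 9 + 11 + 11 + 11 + 4 = 75 chips with no colour reaching 12.
The next chip forces some colour to 12, so 75 + 1 = 76.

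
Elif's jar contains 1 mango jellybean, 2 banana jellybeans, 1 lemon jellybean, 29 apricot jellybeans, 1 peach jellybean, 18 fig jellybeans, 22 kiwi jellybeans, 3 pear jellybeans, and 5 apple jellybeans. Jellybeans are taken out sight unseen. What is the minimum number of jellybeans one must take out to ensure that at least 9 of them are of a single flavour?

38

Pigeonhole: the 9 flavours are the holes; the jellybeans drawn are the pigeons.
To avoid 9 of any one flavour, the worst case takes at most 8 of each flavour, or every jellybean of a flavour that has fewer than 8.
That gives 1 + 2 + 1 + 8 + 1 + 8 + 8 + 3 + 5 = 37 jellybeans with no flavour reaching 9.
The next jellybean forces some flavour to 9, so 37 + 1 = 38.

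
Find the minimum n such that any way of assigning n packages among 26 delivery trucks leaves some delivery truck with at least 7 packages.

157

With 156 packages one could put exactly 6 in each of the 26 delivery trucks, and no delivery truck would reach 7.
One more package must land in a delivery truck that already has 6, giving it 7.
So 26 × 6 + 1 = 157 packages are required.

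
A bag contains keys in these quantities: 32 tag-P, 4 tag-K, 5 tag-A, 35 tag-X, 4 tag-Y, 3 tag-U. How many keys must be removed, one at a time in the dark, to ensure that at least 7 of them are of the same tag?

29

An adversary could hand out at most 6 keys per tag (4 tags run out sooner): 6 + 4 + 5 + 6 + 4 + 3 = 28 keys and still no tag has 7.
One more key lands in a tag already at 6, so 29 draws are enough and 28 are not.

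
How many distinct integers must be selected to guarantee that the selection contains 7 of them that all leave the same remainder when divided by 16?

The 16 residue classes mod 16 are the pigeonholes.
With 96 integers one could put 6 in each residue class and have no class reach 7.
The 97th integer pushes some class to 7, so 16·6 + 1 = 97.

97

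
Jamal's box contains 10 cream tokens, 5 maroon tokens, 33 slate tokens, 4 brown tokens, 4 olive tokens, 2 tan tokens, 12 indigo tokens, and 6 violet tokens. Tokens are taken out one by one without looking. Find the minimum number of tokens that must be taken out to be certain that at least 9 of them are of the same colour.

An adversary could hand out at most 8 tokens per colour (5 colours run out sooner): 8 + 5 + 8 + 4 + 4 + 2 + 8 + 6 = 45 tokens and still no colour has 9.
By pigeonhole, one more token lands in a colour already at 8, so 46 draws are enough and 45 are not.

46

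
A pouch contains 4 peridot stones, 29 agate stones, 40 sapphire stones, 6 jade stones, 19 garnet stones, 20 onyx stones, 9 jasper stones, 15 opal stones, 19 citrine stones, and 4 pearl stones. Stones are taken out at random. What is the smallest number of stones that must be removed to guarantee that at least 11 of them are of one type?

84

By the pigeonhole principle, put each drawn stone into a box by type. The largest draw with every box below 11 takes min(count, 10) from each type; types with fewer than 10 contribute all they have.
Σ min(cᵢ, 10) = 4 + 10 + 10 + 6 + 10 + 10 + 9 + 10 + 10 + 4 = 83.
Draw number 83 + 1 = 84 must push one box to 11.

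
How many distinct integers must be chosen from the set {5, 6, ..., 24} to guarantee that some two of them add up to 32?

13

Group the elements by complementary pair {x, 32−x}: {8,24}, {9,23}, {10,22}, …, giving 8 two-element pairs, the single value 16 (it cannot pair with itself since the integers are distinct), and 3 integers whose partner 32−x falls outside [5,24].
By pigeonhole, treating each of those 12 groups as a pigeonhole, one can pick one integer per group — 12 integers — with no two summing to 32.
The 13th integer lands in an occupied pair, forcing a sum of 32.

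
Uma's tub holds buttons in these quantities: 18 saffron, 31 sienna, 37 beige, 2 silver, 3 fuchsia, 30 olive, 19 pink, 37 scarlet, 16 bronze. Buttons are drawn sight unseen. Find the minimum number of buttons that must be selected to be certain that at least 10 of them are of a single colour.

An adversary could hand out at most 9 buttons per colour (silver, fuchsia run out sooner): 9 + 9 + 9 + 2 + 3 + 9 + 9 + 9 + 9 = 68 buttons and still no colour has 10.
By the pigeonhole principle, one more button lands in a colour already at 9, so 69 draws are enough and 68 are not.

69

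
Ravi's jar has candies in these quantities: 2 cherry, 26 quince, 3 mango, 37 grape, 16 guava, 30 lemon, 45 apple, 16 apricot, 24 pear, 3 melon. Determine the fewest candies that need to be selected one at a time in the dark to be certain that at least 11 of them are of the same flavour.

79

By the pigeonhole principle, put each drawn candy into a box by flavour. The largest draw with every box below 11 takes min(count, 10) from each flavour; flavours with fewer than 10 contribute all they have.
Σ min(cᵢ, 10) = 2 + 10 + 3 + 10 + 10 + 10 + 10 + 10 + 10 + 3 = 78.
Draw number 78 + 1 = 79 must push one box to 11.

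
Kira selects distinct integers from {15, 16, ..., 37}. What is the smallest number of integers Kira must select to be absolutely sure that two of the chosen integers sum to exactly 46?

Two chosen integers sum to 46 exactly when both halves of some pair {x, 46−x} with 15 ≤ x ≤ 46−x ≤ 31 are chosen — 8 such pairs.
The remaining 7 elements (those with no distinct partner in range) can never complete a 46-sum, so the worst case takes all of them and one from each pair: 7 + 8 = 15.
Pigeonhole: the 16th integer has to be the second member of some pair, so 15 + 1 = 16.

16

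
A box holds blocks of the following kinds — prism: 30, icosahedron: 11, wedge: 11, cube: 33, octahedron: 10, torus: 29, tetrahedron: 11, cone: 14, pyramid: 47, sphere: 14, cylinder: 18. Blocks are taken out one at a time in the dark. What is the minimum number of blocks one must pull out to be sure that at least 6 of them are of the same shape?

56

The 11 shapes are the holes; the blocks drawn are the pigeons.
To avoid 6 of any one shape, the worst case takes at most 5 of each shape.
That gives 5 + 5 + 5 + 5 + 5 + 5 + 5 + 5 + 5 + 5 + 5 = 55 blocks with no shape reaching 6.
The next block forces some shape to 6, so 55 + 1 = 56.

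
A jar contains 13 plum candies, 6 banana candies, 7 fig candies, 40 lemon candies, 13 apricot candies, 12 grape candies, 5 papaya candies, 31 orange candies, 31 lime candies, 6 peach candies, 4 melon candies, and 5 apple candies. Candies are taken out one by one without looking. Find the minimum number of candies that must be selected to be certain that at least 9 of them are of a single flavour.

By pigeonhole, the 12 flavours are the holes; the candies drawn are the pigeons.
To avoid 9 of any one flavour, the worst case takes at most 8 of each flavour, or every candy of a flavour that has fewer than 8.
That gives 8 + 6 + 7 + 8 + 8 + 8 + 5 + 8 + 8 + 6 + 4 + 5 = 81 candies with no flavour reaching 9.
The next candy forces some flavour to 9, so 81 + 1 = 82.

82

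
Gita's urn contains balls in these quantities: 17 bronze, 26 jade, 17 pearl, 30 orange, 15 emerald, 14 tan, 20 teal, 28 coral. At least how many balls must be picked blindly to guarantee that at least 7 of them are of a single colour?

By pigeonhole, the 8 colours are the holes; the balls drawn are the pigeons.
To avoid 7 of any one colour, the worst case takes at most 6 of each colour.
That gives 6 + 6 + 6 + 6 + 6 + 6 + 6 + 6 = 48 balls with no colour reaching 7.
The next ball forces some colour to 7, so 48 + 1 = 49.

49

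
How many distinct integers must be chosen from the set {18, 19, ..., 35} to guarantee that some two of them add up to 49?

A set avoiding the sum 49 can contain at most one of each pair {x, 49−x}, plus the 4 elements whose complement lies outside the range.
The integers 25, …, 35 (11 of them) are such a set: any two sum to at least 25+26 = 51 > 49.
Any 12th integer completes one of the 7 pairs, so 12 choices force a sum of 49.

12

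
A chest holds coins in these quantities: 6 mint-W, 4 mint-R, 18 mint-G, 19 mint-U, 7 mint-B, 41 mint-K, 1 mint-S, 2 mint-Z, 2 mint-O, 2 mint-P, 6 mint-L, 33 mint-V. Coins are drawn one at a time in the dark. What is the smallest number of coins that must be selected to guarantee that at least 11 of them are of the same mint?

An adversary could hand out at most 10 coins per mint (8 mints run out sooner): 6 + 4 + 10 + 10 + 7 + 10 + 1 + 2 + 2 + 2 + 6 + 10 = 70 coins and still no mint has 11.
Pigeonhole: one more coin lands in a mint already at 10, so 71 draws are enough and 70 are not.

71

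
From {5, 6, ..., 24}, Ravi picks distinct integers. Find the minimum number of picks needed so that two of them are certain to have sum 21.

A set avoiding the sum 21 can contain at most one of each pair {x, 21−x}, plus the 8 elements whose complement lies outside the range.
The integers 11, …, 24 (14 of them) are such a set: any two sum to at least 11+12 = 23 > 21.
Any 15th integer completes one of the 6 pairs, so 15 choices force a sum of 21.

15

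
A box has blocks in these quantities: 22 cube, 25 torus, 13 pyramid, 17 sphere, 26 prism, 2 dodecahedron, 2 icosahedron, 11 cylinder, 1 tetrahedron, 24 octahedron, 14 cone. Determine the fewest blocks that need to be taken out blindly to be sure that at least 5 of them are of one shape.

An adversary could hand out at most 4 blocks per shape (dodecahedron, icosahedron, tetrahedron run out sooner): 4 + 4 + 4 + 4 + 4 + 2 + 2 + 4 + 1 + 4 + 4 = 37 blocks and still no shape has 5.
By the pigeonhole principle, one more block lands in a shape already at 4, so 38 draws are enough and 37 are not.

38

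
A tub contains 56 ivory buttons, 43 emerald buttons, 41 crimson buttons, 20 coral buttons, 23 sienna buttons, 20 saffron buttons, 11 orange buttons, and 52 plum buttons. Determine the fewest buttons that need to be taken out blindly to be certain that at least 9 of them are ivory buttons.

219

In the worst case for collecting ivory buttons, every non-ivory button comes out first.
There are 43 + 41 + 20 + 23 + 20 + 11 + 52 = 210 non-ivory buttons altogether.
After those, each further button must be ivory, so 210 + 9 = 219 draws guarantee 9 ivory buttons.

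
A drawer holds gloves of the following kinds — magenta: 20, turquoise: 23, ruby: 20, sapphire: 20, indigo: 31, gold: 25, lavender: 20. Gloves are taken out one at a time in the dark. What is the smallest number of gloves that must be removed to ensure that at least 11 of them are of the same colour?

By the pigeonhole principle, the 7 colours are the holes; the gloves drawn are the pigeons.
To avoid 11 of any one colour, the worst case takes at most 10 of each colour.
That gives 10 + 10 + 10 + 10 + 10 + 10 + 10 = 70 gloves with no colour reaching 11.
The next glove forces some colour to 11, so 70 + 1 = 71.

71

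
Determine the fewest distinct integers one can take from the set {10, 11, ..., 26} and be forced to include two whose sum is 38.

Group the elements by complementary pair {x, 38−x}: {12,26}, {13,25}, {14,24}, …, giving 7 two-element pairs, the single value 19 (it cannot pair with itself since the integers are distinct), and 2 integers whose partner 38−x falls outside [10,26].
By pigeonhole, treating each of those 10 groups as a pigeonhole, one can pick one integer per group — 10 integers — with no two summing to 38.
The 11th integer lands in an occupied pair, forcing a sum of 38.

11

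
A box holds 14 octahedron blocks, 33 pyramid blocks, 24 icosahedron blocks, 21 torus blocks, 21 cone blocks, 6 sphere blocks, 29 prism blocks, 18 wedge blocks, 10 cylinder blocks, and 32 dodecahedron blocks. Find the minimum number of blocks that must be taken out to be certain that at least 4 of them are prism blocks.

In the worst case for collecting prism blocks, every non-prism block comes out first.
There are 14 + 33 + 24 + 21 + 21 + 6 + 18 + 10 + 32 = 179 non-prism blocks altogether.
After those, each further block must be prism, so 179 + 4 = 183 draws guarantee 4 prism blocks.

183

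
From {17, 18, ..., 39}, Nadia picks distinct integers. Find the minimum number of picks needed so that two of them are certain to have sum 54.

Two chosen integers sum to 54 exactly when both halves of some pair {x, 54−x} with 17 ≤ x ≤ 54−x ≤ 37 are chosen — 10 such pairs.
The remaining 3 elements (those with no distinct partner in range) can never complete a 54-sum, so the worst case takes all of them and one from each pair: 3 + 10 = 13.
Pigeonhole: the 14th integer has to be the second member of some pair, so 13 + 1 = 14.

14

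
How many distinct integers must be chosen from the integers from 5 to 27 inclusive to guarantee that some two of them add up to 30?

A set avoiding the sum 30 can contain at most one of each pair {x, 30−x}, plus the 3 elements whose complement lies outside the range or equal to its own complement.
The integers 15, …, 27 (13 of them) are such a set: any two sum to at least 15+16 = 31 > 30.
Any 14th integer completes one of the 10 pairs, so 14 choices force a sum of 30.

14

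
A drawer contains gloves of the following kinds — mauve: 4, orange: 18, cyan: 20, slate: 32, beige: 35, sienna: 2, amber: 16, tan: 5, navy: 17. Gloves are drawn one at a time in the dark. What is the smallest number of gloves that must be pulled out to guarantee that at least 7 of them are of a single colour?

48

An adversary could hand out at most 6 gloves per colour (mauve, sienna, tan run out sooner): 4 + 6 + 6 + 6 + 6 + 2 + 6 + 5 + 6 = 47 gloves and still no colour has 7.
By pigeonhole, one more glove lands in a colour already at 6, so 48 draws are enough and 47 are not.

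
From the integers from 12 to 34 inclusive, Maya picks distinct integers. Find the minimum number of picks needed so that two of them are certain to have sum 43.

14

Group the elements by complementary pair {x, 43−x}: {12,31}, {13,30}, {14,29}, …, giving 10 two-element pairs and 3 integers whose partner 43−x falls outside [12,34].
Pigeonhole: treating each of those 13 groups as a pigeonhole, one can pick one integer per group — 13 integers — with no two summing to 43.
The 14th integer lands in an occupied pair, forcing a sum of 43.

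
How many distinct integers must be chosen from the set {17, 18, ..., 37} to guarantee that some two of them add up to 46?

Two chosen integers sum to 46 exactly when both halves of some pair {x, 46−x} with 17 ≤ x ≤ 46−x ≤ 29 are chosen — 6 such pairs.
The remaining 9 elements (those with no distinct partner in range) can never complete a 46-sum, so the worst case takes all of them and one from each pair: 9 + 6 = 15.
Pigeonhole: the 16th integer has to be the second member of some pair, so 15 + 1 = 16.

16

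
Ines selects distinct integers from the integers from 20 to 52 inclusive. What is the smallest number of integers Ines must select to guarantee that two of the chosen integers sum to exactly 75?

19

Two chosen integers sum to 75 exactly when both halves of some pair {x, 75−x} with 23 ≤ x ≤ 75−x ≤ 52 are chosen — 15 such pairs.
The remaining 3 elements (those with no distinct partner in range) can never complete a 75-sum, so the worst case takes all of them and one from each pair: 3 + 15 = 18.
The 19th integer has to be the second member of some pair, so 18 + 1 = 19.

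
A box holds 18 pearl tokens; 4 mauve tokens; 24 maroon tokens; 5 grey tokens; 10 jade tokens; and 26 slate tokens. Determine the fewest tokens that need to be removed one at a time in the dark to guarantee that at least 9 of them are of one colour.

42

By pigeonhole, the 6 colours are the holes; the tokens drawn are the pigeons.
To avoid 9 of any one colour, the worst case takes at most 8 of each colour, or every token of a colour that has fewer than 8.
That gives 8 + 4 + 8 + 5 + 8 + 8 = 41 tokens with no colour reaching 9.
The next token forces some colour to 9, so 41 + 1 = 42.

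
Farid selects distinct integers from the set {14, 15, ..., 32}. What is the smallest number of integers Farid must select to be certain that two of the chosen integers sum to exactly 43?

A set avoiding the sum 43 can contain at most one of each pair {x, 43−x}, plus the 3 elements whose complement lies outside the range.
The integers 22, …, 32 (11 of them) are such a set: any two sum to at least 22+23 = 45 > 43.
By pigeonhole, any 12th integer completes one of the 8 pairs, so 12 choices force a sum of 43.

12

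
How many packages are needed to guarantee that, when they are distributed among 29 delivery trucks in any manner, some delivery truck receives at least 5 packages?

With 116 packages one could put exactly 4 in each of the 29 delivery trucks, and no delivery truck would reach 5.
One more package must land in a delivery truck that already has 4, giving it 5.
So 29 × 4 + 1 = 117 packages are required.

117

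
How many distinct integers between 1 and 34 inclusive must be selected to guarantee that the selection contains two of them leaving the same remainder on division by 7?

8

The 7 residue classes mod 7 are the pigeonholes.
With 7 integers one could put 1 in each residue class and have no class reach 2.
The 8th integer pushes some class to 2, so 7·1 + 1 = 8.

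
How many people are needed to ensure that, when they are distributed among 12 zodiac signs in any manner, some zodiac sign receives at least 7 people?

73

With 72 people one could put exactly 6 in each of the 12 zodiac signs, and no zodiac sign would reach 7.
One more person must land in a zodiac sign that already has 6, giving it 7.
So 12 × 6 + 1 = 73 people are required.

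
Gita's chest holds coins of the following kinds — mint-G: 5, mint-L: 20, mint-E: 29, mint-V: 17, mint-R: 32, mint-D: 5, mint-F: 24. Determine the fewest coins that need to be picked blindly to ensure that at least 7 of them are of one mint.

The 7 mints are the holes; the coins drawn are the pigeons.
To avoid 7 of any one mint, the worst case takes at most 6 of each mint, or every coin of a mint that has fewer than 6.
That gives 5 + 6 + 6 + 6 + 6 + 5 + 6 = 40 coins with no mint reaching 7.
The next coin forces some mint to 7, so 40 + 1 = 41.

41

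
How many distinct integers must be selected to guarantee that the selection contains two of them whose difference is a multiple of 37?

Integers whose pairwise differences are multiples of 37 are exactly those sharing a remainder mod 37. The 37 residue classes mod 37 are the pigeonholes.
With 37 integers one could put 1 in each residue class and have no class reach 2.
The 38th integer pushes some class to 2, so 37·1 + 1 = 38.

38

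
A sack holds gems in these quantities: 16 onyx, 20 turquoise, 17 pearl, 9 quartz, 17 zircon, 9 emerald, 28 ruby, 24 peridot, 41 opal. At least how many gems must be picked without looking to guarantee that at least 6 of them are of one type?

An adversary could hand out at most 5 gems per type: 5 + 5 + 5 + 5 + 5 + 5 + 5 + 5 + 5 = 45 gems and still no type has 6.
One more gem lands in a type already at 5, so 46 draws are enough and 45 are not.

46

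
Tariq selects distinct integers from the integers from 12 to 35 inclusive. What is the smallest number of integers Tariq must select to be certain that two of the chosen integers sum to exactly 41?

16

Group the elements by complementary pair {x, 41−x}: {12,29}, {13,28}, {14,27}, …, giving 9 two-element pairs and 6 integers whose partner 41−x falls outside [12,35].
By pigeonhole, treating each of those 15 groups as a pigeonhole, one can pick one integer per group — 15 integers — with no two summing to 41.
The 16th integer lands in an occupied pair, forcing a sum of 41.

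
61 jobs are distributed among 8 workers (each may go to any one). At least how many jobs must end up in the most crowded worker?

By the pigeonhole principle, the 8 workers are the holes and the 61 jobs are the pigeons.
If every worker held at most 7 jobs, the total would be at most 8 × 7 = 56, which is less than 61.
So some worker holds at least ⌈61/8⌉ = 8 jobs.

8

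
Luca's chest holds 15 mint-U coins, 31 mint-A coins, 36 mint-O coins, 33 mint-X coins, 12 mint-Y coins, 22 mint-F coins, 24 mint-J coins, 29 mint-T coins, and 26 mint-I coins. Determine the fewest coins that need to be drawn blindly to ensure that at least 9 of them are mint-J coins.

213

In the worst case for collecting mint-J coins, every non-mint-J coin comes out first.
There are 15 + 31 + 36 + 33 + 12 + 22 + 29 + 26 = 204 non-mint-J coins altogether.
After those, each further coin must be mint-J, so 204 + 9 = 213 draws guarantee 9 mint-J coins.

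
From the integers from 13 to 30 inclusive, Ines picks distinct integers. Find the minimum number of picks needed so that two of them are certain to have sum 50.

Group the elements by complementary pair {x, 50−x}: {20,30}, {21,29}, {22,28}, …, giving 5 two-element pairs, the single value 25 (it cannot pair with itself since the integers are distinct), and 7 integers whose partner 50−x falls outside [13,30].
By pigeonhole, treating each of those 13 groups as a pigeonhole, one can pick one integer per group — 13 integers — with no two summing to 50.
The 14th integer lands in an occupied pair, forcing a sum of 50.

14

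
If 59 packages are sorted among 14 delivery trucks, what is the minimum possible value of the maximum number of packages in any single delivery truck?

5

Pigeonhole: the 14 delivery trucks are the holes and the 59 packages are the pigeons.
If every delivery truck held at most 4 packages, the total would be at most 14 × 4 = 56, which is less than 59.
So some delivery truck holds at least ⌈59/14⌉ = 5 packages.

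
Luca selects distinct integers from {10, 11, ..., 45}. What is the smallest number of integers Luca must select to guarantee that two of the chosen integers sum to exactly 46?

24

A set avoiding the sum 46 can contain at most one of each pair {x, 46−x}, plus the 10 elements whose complement lies outside the range or equal to its own complement.
The integers 23, …, 45 (23 of them) are such a set: any two sum to at least 23+24 = 47 > 46.
Any 24th integer completes one of the 13 pairs, so 24 choices force a sum of 46.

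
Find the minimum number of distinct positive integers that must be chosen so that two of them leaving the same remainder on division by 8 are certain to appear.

9

The 8 residue classes mod 8 are the pigeonholes.
With 8 integers one could put 1 in each residue class and have no class reach 2.
The 9th integer pushes some class to 2, so 8·1 + 1 = 9.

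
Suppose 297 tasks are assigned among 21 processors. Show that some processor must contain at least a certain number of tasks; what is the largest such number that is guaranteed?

The 21 processors are the holes and the 297 tasks are the pigeons.
If every processor held at most 14 tasks, the total would be at most 21 × 14 = 294, which is less than 297.
So some processor holds at least ⌈297/21⌉ = 15 tasks.

15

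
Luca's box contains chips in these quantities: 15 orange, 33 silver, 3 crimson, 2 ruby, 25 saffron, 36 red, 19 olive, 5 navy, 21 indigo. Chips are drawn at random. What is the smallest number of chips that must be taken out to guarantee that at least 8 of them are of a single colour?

53

Pigeonhole: the 9 colours are the holes; the chips drawn are the pigeons.
To avoid 8 of any one colour, the worst case takes at most 7 of each colour, or every chip of a colour that has fewer than 7.
That gives 7 + 7 + 3 + 2 + 7 + 7 + 7 + 5 + 7 = 52 chips with no colour reaching 8.
The next chip forces some colour to 8, so 52 + 1 = 53.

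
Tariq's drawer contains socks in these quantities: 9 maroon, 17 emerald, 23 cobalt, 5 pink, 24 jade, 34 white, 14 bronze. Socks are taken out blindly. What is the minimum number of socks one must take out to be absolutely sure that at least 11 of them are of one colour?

The 7 colours are the holes; the socks drawn are the pigeons.
To avoid 11 of any one colour, the worst case takes at most 10 of each colour, or every sock of a colour that has fewer than 10.
That gives 9 + 10 + 10 + 5 + 10 + 10 + 10 = 64 socks with no colour reaching 11.
The next sock forces some colour to 11, so 64 + 1 = 65.

65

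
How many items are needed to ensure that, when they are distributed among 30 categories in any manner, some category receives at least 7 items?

With 180 items one could put exactly 6 in each of the 30 categories, and no category would reach 7.
One more item must land in a category that already has 6, giving it 7.
So 30 × 6 + 1 = 181 items are required.

181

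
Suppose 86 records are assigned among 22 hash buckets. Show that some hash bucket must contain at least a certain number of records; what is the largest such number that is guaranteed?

4

The 22 hash buckets are the holes and the 86 records are the pigeons.
If every hash bucket held at most 3 records, the total would be at most 22 × 3 = 66, which is less than 86.
So some hash bucket holds at least ⌈86/22⌉ = 4 records.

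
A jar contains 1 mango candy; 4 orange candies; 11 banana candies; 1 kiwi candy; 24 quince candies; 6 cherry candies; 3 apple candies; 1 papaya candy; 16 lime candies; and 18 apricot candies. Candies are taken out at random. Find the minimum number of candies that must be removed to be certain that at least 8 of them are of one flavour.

45

The 10 flavours are the holes; the candies drawn are the pigeons.
To avoid 8 of any one flavour, the worst case takes at most 7 of each flavour, or every candy of a flavour that has fewer than 7.
That gives 1 + 4 + 7 + 1 + 7 + 6 + 3 + 1 + 7 + 7 = 44 candies with no flavour reaching 8.
The next candy forces some flavour to 8, so 44 + 1 = 45.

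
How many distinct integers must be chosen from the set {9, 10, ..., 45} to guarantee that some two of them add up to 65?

25

Two chosen integers sum to 65 exactly when both halves of some pair {x, 65−x} with 20 ≤ x ≤ 65−x ≤ 45 are chosen — 13 such pairs.
The remaining 11 elements (those with no distinct partner in range) can never complete a 65-sum, so the worst case takes all of them and one from each pair: 11 + 13 = 24.
By the pigeonhole principle, the 25th integer has to be the second member of some pair, so 24 + 1 = 25.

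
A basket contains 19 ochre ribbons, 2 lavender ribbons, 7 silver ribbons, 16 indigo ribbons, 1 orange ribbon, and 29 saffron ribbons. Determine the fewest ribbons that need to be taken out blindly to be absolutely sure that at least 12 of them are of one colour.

By pigeonhole, the 6 colours are the holes; the ribbons drawn are the pigeons.
To avoid 12 of any one colour, the worst case takes at most 11 of each colour, or every ribbon of a colour that has fewer than 11.
That gives 11 + 2 + 7 + 11 + 1 + 11 = 43 ribbons with no colour reaching 12.
The next ribbon forces some colour to 12, so 43 + 1 = 44.

44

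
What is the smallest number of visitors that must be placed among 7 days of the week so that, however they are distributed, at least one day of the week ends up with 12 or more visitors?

78

With 77 visitors one could put exactly 11 in each of the 7 days of the week, and no day of the week would reach 12.
One more visitor must land in a day of the week that already has 11, giving it 12.
So 7 × 11 + 1 = 78 visitors are required.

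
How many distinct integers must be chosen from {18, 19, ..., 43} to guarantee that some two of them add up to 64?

Two chosen integers sum to 64 exactly when both halves of some pair {x, 64−x} with 21 ≤ x ≤ 64−x ≤ 43 are chosen — 11 such pairs.
The remaining 4 elements (those with no distinct partner in range) can never complete a 64-sum, so the worst case takes all of them and one from each pair: 4 + 11 = 15.
Pigeonhole: the 16th integer has to be the second member of some pair, so 15 + 1 = 16.

16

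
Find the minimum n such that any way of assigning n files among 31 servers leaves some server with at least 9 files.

249

With 248 files one could put exactly 8 in each of the 31 servers, and no server would reach 9.
Pigeonhole: one more file must land in a server that already has 8, giving it 9.
So 31 × 8 + 1 = 249 files are required.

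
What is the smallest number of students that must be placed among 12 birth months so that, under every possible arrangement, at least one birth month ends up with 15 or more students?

With 168 students one could put exactly 14 in each of the 12 birth months, and no birth month would reach 15.
Pigeonhole: one more student must land in a birth month that already has 14, giving it 15.
So 12 × 14 + 1 = 169 students are required.

169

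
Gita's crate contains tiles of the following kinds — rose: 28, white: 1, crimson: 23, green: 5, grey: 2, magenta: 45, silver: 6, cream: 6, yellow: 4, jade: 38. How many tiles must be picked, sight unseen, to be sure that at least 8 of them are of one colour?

53

By the pigeonhole principle, the 10 colours are the holes; the tiles drawn are the pigeons.
To avoid 8 of any one colour, the worst case takes at most 7 of each colour, or every tile of a colour that has fewer than 7.
That gives 7 + 1 + 7 + 5 + 2 + 7 + 6 + 6 + 4 + 7 = 52 tiles with no colour reaching 8.
The next tile forces some colour to 8, so 52 + 1 = 53.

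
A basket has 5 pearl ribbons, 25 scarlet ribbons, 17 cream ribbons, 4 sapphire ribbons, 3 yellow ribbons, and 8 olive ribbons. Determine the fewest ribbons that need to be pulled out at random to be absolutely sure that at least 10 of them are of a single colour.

Pigeonhole: the 6 colours are the holes; the ribbons drawn are the pigeons.
To avoid 10 of any one colour, the worst case takes at most 9 of each colour, or every ribbon of a colour that has fewer than 9.
That gives 5 + 9 + 9 + 4 + 3 + 8 = 38 ribbons with no colour reaching 10.
The next ribbon forces some colour to 10, so 38 + 1 = 39.

39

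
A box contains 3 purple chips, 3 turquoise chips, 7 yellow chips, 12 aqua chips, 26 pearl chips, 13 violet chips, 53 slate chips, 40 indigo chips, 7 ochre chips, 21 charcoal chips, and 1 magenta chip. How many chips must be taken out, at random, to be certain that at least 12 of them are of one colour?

88

By the pigeonhole principle, put each drawn chip into a box by colour. The largest draw with every box below 12 takes min(count, 11) from each colour; colours with fewer than 11 contribute all they have.
Σ min(cᵢ, 11) = 3 + 3 + 7 + 11 + 11 + 11 + 11 + 11 + 7 + 11 + 1 = 87.
Draw number 87 + 1 = 88 must push one box to 12.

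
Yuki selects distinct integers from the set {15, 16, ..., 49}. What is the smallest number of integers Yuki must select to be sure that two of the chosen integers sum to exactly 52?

25

A set avoiding the sum 52 can contain at most one of each pair {x, 52−x}, plus the 13 elements whose complement lies outside the range or equal to its own complement.
The integers 26, …, 49 (24 of them) are such a set: any two sum to at least 26+27 = 53 > 52.
Any 25th integer completes one of the 11 pairs, so 25 choices force a sum of 52.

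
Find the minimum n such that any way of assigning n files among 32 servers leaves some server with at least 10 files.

289

With 288 files one could put exactly 9 in each of the 32 servers, and no server would reach 10.
By pigeonhole, one more file must land in a server that already has 9, giving it 10.
So 32 × 9 + 1 = 289 files are required.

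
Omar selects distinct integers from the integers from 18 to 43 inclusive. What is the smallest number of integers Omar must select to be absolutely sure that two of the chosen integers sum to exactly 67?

A set avoiding the sum 67 can contain at most one of each pair {x, 67−x}, plus the 6 elements whose complement lies outside the range.
The integers 18, …, 33 (16 of them) are such a set: any two sum to at least 18+19 = 37 and at most 32+33 = 65 < 67.
Any 17th integer completes one of the 10 pairs, so 17 choices force a sum of 67.

17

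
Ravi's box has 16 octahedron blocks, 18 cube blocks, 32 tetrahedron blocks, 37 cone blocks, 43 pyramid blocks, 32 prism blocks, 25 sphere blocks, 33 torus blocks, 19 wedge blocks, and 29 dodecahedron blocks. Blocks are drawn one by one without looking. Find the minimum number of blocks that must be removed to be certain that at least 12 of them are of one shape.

An adversary could hand out at most 11 blocks per shape: 11 + 11 + 11 + 11 + 11 + 11 + 11 + 11 + 11 + 11 = 110 blocks and still no shape has 12.
One more block lands in a shape already at 11, so 111 draws are enough and 110 are not.

111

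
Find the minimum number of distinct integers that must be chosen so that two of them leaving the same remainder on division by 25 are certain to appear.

Pigeonhole: the 25 residue classes mod 25 are the pigeonholes.
With 25 integers one could put 1 in each residue class and have no class reach 2.
The 26th integer pushes some class to 2, so 25·1 + 1 = 26.

26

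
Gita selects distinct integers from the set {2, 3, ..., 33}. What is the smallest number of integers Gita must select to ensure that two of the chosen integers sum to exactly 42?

21

Two chosen integers sum to 42 exactly when both halves of some pair {x, 42−x} with 9 ≤ x ≤ 42−x ≤ 33 are chosen — 12 such pairs.
The remaining 8 elements (those with no distinct partner in range) can never complete a 42-sum, so the worst case takes all of them and one from each pair: 8 + 12 = 20.
Pigeonhole: the 21st integer has to be the second member of some pair, so 20 + 1 = 21.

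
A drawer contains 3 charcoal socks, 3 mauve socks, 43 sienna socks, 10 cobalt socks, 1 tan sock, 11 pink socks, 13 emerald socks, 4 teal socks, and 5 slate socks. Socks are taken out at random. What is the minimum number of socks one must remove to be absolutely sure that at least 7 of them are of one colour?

An adversary could hand out at most 6 socks per colour (5 colours run out sooner): 3 + 3 + 6 + 6 + 1 + 6 + 6 + 4 + 5 = 40 socks and still no colour has 7.
By the pigeonhole principle, one more sock lands in a colour already at 6, so 41 draws are enough and 40 are not.

41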